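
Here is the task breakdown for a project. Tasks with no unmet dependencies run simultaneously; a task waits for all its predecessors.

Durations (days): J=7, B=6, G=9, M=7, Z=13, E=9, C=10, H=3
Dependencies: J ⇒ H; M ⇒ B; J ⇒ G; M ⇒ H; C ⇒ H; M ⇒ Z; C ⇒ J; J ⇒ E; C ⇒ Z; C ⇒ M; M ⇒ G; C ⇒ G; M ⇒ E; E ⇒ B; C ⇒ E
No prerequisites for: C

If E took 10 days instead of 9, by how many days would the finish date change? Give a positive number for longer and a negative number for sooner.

1

Critical path before the change: C→M→E→B = 10+7+9+6 = 32 giving 32 days.
E is on the critical path; changing it to 10 makes that path 33 days.
The critical path is still C→M→E→B; finish is now 33 days.
Change in finish: 33 − 32 = +1 days.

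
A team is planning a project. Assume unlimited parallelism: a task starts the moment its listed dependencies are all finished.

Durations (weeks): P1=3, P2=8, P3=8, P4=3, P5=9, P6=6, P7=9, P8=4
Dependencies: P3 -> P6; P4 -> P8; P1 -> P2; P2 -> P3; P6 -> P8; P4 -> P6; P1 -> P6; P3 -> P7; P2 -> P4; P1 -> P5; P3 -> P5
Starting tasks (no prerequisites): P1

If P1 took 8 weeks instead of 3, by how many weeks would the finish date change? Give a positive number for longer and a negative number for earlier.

Baseline: P1→P2→P3→P6→P8 = 3+8+8+6+4 = 29 → 29 weeks.
P1 lies on that path, so at 8 weeks the path becomes 34 weeks.
That remains the longest chain; total 34 weeks.
Change in finish: 34 − 29 = +5 weeks.

5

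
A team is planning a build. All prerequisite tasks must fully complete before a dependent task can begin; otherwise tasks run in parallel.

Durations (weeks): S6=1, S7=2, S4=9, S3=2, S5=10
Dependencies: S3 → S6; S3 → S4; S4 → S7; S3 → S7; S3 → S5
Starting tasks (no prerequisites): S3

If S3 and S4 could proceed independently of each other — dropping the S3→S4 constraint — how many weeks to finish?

12

With the dependency in place, S3→S4→S7 = 2+9+2 = 13 sets the finish at 13 weeks.
Without S3→S4, S4's earliest start moves from 2 to 0.
After: S3→S5 = 2+10 = 12 → 12 weeks.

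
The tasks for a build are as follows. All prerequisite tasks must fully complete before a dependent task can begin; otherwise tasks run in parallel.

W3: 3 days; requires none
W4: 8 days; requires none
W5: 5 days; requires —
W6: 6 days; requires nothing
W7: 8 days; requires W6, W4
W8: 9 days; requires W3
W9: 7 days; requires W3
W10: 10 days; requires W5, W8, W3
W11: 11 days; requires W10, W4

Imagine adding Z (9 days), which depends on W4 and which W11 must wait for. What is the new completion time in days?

Originally the build takes 33 days.
With Z inserted, W11 now waits for max(W10, W4, Z).
New critical path: W3→W8→W10→W11 = 3+9+10+11 = 33 ⇒ 33 days.

33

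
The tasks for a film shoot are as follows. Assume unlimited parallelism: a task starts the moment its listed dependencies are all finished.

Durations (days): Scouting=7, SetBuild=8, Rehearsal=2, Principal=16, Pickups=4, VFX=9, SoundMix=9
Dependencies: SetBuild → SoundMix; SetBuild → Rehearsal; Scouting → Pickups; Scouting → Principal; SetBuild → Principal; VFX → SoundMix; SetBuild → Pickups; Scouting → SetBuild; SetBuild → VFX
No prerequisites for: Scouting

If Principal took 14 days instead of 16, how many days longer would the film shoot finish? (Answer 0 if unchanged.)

0

As given, the longest chain is Scouting→SetBuild→VFX→SoundMix = 7+8+9+9 = 33, so the finish is 33 days.
Principal is off the critical path — its longest chain is 31 days, giving 2 of slack.
The critical path is still Scouting→SetBuild→VFX→SoundMix; finish is now 33 days.
Change in finish: 33 − 33 = +0 days.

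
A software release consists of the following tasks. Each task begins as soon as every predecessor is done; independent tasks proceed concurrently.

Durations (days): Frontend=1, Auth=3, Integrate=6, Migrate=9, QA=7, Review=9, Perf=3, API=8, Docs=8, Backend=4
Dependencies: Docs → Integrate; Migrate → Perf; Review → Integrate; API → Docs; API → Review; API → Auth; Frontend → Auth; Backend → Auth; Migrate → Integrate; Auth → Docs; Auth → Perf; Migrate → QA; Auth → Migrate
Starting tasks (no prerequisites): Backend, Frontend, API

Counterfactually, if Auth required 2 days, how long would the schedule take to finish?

26

The binding path is API→Auth→Migrate→QA = 8+3+9+7 = 27; finish at 27 days.
Since Auth is critical, the -1 change carries straight to that chain (now 26 days).
No other chain overtakes it, so the finish is 26 days.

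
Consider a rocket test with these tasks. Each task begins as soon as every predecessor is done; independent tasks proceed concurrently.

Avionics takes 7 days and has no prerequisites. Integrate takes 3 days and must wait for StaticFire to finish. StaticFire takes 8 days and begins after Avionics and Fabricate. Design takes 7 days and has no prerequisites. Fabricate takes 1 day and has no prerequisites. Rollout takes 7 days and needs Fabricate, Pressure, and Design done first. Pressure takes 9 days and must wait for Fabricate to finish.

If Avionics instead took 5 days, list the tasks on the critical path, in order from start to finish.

Critical path before the change: Avionics→StaticFire→Integrate = 7+8+3 = 18 giving 18 days.
Avionics lies on that path, so at 5 days the path becomes 16 days.
New critical path: Fabricate→Pressure→Rollout = 1+9+7 = 17 ⇒ 17 days.

Fabricate, Pressure, Rollout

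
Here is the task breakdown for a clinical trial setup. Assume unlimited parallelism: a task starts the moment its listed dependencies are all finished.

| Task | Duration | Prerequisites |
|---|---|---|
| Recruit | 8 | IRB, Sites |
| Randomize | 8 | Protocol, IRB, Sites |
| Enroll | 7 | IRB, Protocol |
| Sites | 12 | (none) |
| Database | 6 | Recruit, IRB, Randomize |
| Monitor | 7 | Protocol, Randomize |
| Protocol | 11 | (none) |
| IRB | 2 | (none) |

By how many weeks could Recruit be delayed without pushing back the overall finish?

1

Critical path: Sites→Randomize→Monitor = 12+8+7 = 27, so the finish is 27 weeks.
Recruit finishes as early as 20 and must finish by 21.
So Recruit can slip 21 − 20 = 1 week.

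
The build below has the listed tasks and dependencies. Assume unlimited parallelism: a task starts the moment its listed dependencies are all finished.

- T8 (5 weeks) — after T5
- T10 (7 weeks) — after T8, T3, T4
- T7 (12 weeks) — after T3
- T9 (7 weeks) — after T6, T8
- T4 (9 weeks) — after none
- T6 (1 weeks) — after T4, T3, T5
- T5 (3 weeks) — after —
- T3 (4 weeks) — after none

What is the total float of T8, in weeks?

2

Critical path: T4→T6→T9 = 9+1+7 = 17, so the finish is 17 weeks.
T8 finishes as early as 8 and must finish by 10.
Float = 17 − 15 = 2.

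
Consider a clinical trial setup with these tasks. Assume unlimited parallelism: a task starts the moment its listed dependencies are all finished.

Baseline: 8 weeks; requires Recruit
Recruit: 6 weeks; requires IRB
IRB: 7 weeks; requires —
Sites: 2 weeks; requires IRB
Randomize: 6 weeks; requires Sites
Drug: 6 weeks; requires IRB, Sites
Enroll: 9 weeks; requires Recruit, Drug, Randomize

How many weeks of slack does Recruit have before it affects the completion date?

The longest chain is IRB→Sites→Randomize→Enroll = 7+2+6+9 = 24; overall finish 24 weeks.
The longest chain containing Recruit totals 22 weeks.
So Recruit can slip 15 − 13 = 2 weeks.

2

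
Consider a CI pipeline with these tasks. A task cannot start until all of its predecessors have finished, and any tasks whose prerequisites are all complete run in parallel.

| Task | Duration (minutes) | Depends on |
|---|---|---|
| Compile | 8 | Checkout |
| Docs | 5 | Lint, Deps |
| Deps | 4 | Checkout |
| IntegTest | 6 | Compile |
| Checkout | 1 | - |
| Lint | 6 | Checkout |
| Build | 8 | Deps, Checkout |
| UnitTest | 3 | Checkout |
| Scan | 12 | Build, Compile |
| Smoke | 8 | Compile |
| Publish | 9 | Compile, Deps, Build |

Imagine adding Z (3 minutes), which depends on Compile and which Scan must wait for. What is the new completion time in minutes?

Originally the schedule takes 25 minutes.
With Z inserted, Scan now waits for max(Build, Compile, Z).
New critical path: Checkout→Deps→Build→Scan = 1+4+8+12 = 25 ⇒ 25 minutes.

25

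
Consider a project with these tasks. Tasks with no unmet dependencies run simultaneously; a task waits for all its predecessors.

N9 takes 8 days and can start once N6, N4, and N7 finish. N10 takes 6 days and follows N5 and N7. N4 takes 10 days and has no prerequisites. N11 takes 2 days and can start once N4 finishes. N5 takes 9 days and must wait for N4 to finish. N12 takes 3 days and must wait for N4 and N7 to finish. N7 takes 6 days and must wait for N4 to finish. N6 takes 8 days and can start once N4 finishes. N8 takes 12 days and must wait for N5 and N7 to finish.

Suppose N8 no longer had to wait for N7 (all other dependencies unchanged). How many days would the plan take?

31

Original critical path: N4→N5→N8 = 10+9+12 = 31 ⇒ 31 days.
Dropping N7→N8 doesn't change N8's earliest start (19); another predecessor still binds.
New critical path: N4→N5→N8 = 10+9+12 = 31 ⇒ 31 days.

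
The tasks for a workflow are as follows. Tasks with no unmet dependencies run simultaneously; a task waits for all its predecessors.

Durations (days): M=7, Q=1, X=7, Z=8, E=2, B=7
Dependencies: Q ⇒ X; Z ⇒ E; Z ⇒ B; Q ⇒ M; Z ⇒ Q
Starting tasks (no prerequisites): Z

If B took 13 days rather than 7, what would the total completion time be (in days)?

21

Actual critical path: Z→Q→M = 8+1+7 = 16 ⇒ 16 days.
The longest path through B is only 15 days, so B has float 1.
New critical path: Z→B = 8+13 = 21 ⇒ 21 days.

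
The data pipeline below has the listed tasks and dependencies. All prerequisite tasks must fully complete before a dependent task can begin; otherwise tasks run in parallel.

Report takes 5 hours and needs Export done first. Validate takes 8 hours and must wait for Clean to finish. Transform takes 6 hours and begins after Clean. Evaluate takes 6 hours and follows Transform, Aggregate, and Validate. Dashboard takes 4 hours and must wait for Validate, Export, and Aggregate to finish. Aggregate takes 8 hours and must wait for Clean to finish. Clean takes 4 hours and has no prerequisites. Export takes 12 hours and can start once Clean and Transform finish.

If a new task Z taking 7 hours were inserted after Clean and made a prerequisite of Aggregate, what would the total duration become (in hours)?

27

Originally the job takes 27 hours.
With Z inserted, Aggregate now waits for max(Clean, Z).
New critical path: Clean→Transform→Export→Report = 4+6+12+5 = 27 ⇒ 27 hours.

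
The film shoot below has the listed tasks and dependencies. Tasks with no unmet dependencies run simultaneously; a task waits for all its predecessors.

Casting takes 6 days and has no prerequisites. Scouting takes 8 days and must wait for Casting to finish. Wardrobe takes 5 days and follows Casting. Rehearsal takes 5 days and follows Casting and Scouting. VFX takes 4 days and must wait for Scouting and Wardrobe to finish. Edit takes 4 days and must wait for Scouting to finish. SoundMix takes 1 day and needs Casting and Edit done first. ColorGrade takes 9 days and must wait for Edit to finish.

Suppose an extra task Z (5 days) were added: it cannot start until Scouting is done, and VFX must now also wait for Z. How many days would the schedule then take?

Originally the schedule takes 27 days.
With Z inserted, VFX now waits for max(Scouting, Wardrobe, Z).
New critical path: Casting→Scouting→Edit→ColorGrade = 6+8+4+9 = 27 ⇒ 27 days.

27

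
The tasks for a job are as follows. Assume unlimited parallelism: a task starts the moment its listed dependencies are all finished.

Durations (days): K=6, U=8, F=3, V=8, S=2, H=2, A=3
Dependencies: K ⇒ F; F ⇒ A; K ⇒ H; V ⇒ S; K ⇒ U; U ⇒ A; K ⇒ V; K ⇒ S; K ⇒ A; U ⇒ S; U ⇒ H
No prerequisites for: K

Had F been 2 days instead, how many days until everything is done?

17

As given, the longest chain is K→U→A = 6+8+3 = 17, so the finish is 17 days.
F has 5 days of float (longest path through it is 12).
The critical path is still K→U→A; finish is now 17 days.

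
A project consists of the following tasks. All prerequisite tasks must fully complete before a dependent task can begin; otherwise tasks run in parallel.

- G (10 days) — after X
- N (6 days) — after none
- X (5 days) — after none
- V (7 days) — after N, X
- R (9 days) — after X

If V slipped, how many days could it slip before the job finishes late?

Critical path: X→G = 5+10 = 15, so the finish is 15 days.
Longest path through V: 13 days (earliest finish 13, latest finish 15).
Slack of V = 8 − 6 = 2 days.

2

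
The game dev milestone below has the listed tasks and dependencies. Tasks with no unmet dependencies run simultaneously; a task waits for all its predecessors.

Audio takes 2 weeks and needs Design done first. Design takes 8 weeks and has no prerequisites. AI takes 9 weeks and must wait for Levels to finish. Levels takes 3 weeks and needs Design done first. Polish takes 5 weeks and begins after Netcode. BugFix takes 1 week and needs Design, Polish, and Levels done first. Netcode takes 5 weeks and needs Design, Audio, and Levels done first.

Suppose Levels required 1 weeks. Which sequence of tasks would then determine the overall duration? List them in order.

Design, Audio, Netcode, Polish, BugFix

Actual critical path: Design→Levels→Netcode→Polish→BugFix = 8+3+5+5+1 = 22 ⇒ 22 weeks.
Since Levels is critical, the -2 change carries straight to that chain (now 20 weeks).
New critical path: Design→Audio→Netcode→Polish→BugFix = 8+2+5+5+1 = 21 ⇒ 21 weeks.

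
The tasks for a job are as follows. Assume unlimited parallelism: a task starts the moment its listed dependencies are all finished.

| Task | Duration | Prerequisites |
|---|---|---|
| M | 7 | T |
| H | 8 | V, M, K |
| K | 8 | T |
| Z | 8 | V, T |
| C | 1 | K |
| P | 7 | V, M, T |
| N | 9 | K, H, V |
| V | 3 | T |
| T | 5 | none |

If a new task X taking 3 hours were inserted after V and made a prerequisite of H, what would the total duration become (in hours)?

30

Originally the project takes 30 hours.
With X inserted, H now waits for max(V, M, K, X).
New critical path: T→K→H→N = 5+8+8+9 = 30 ⇒ 30 hours.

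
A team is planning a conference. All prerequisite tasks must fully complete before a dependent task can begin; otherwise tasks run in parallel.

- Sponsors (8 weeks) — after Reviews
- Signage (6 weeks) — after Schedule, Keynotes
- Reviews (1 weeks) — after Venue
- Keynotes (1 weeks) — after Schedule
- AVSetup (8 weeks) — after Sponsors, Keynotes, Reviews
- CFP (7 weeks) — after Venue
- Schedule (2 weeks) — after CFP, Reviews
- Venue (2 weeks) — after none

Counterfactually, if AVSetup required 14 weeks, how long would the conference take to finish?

26

As given, the longest chain is Venue→CFP→Schedule→Keynotes→AVSetup = 2+7+2+1+8 = 20, so the finish is 20 weeks.
Since AVSetup is critical, the +6 change carries straight to that chain (now 26 weeks).
That remains the longest chain; total 26 weeks.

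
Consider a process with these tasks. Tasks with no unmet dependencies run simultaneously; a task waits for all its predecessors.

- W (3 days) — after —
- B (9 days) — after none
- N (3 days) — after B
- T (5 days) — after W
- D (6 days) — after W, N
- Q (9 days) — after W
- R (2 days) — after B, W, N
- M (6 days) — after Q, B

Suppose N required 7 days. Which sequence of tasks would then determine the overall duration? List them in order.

B, N, D

As given, the longest chain is B→N→D = 9+3+6 = 18, so the finish is 18 days.
N lies on that path, so at 7 days the path becomes 22 days.
The critical path is still B→N→D; finish is now 22 days.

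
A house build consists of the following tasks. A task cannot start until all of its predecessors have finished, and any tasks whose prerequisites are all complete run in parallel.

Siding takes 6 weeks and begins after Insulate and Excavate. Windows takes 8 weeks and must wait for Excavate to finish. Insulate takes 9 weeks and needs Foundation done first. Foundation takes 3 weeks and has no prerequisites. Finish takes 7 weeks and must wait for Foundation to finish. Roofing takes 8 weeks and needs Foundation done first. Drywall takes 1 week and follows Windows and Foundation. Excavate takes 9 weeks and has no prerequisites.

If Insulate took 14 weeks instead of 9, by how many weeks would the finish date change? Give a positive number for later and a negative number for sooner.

5

The binding path is Foundation→Insulate→Siding = 3+9+6 = 18; finish at 18 weeks.
Since Insulate is critical, the +5 change carries straight to that chain (now 23 weeks).
The critical path is still Foundation→Insulate→Siding; finish is now 23 weeks.
Change in finish: 23 − 18 = +5 weeks.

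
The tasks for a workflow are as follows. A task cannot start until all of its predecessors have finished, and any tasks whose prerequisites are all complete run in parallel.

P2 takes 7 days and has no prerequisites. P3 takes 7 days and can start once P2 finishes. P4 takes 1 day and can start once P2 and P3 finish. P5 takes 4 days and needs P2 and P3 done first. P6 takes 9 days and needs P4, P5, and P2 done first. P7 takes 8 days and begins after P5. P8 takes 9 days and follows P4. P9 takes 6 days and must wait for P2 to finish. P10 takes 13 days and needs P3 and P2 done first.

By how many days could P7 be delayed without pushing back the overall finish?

P2→P3→P5→P6 = 7+7+4+9 = 27 sets the makespan at 27 days.
P7 finishes as early as 26 and must finish by 27.
Slack of P7 = 19 − 18 = 1 day.

1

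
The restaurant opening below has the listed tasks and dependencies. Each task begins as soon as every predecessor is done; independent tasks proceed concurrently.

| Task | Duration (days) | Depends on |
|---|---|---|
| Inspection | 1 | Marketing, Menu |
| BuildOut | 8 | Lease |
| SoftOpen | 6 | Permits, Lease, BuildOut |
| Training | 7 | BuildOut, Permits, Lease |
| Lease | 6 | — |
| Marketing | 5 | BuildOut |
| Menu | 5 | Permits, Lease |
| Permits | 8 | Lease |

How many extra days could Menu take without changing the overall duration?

The longest chain is Lease→Permits→Training = 6+8+7 = 21; overall finish 21 days.
The longest chain containing Menu totals 20 days.
So Menu can slip 20 − 19 = 1 day.

1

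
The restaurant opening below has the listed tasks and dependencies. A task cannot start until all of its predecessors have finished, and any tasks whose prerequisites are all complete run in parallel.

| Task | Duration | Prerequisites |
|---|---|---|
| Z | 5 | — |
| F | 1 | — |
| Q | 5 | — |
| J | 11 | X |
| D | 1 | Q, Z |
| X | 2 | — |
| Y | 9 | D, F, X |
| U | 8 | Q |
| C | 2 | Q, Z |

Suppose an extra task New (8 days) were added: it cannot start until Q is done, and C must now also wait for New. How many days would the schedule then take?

Originally the schedule takes 15 days.
With New inserted, C now waits for max(Q, Z, New).
New critical path: Q→New→C = 5+8+2 = 15 ⇒ 15 days.

15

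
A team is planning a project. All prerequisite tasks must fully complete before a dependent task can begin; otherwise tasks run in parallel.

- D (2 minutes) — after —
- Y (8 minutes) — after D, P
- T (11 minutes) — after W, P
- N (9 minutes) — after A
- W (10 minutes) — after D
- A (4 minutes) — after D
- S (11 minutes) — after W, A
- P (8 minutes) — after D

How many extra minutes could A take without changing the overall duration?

6

D→W→S = 2+10+11 = 23 sets the makespan at 23 minutes.
Longest path through A: 17 minutes (earliest finish 6, latest finish 12).
Float = 23 − 17 = 6.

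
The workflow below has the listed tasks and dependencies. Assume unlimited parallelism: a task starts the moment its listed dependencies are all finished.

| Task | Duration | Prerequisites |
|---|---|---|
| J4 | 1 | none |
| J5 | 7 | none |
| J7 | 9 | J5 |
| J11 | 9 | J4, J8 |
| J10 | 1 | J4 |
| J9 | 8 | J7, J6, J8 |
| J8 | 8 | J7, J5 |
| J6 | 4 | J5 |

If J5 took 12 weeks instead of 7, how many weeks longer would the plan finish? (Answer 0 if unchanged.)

Baseline: J5→J7→J8→J11 = 7+9+8+9 = 33 → 33 weeks.
J5 is on the critical path; changing it to 12 makes that path 38 weeks.
No other chain overtakes it, so the finish is 38 weeks.
Change in finish: 38 − 33 = +5 weeks.

5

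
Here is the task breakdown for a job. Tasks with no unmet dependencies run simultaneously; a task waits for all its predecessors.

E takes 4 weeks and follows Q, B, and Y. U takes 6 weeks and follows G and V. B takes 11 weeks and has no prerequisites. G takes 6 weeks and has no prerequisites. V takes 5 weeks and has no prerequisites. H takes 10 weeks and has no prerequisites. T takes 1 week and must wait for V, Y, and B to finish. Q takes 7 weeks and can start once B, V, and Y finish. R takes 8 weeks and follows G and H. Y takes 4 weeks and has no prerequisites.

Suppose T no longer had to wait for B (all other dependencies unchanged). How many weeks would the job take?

Before: longest chain B→Q→E = 11+7+4 = 22, finish 22.
Without B→T, T's earliest start moves from 11 to 5.
After: B→Q→E = 11+7+4 = 22 → 22 weeks.

22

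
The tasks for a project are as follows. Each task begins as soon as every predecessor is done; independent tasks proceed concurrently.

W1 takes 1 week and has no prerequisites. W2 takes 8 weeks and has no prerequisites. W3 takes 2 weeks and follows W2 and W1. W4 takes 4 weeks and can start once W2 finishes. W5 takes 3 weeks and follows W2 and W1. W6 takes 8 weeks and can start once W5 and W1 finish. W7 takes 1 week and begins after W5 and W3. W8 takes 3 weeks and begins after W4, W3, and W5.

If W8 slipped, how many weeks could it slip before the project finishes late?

4

W2→W5→W6 = 8+3+8 = 19 sets the makespan at 19 weeks.
Longest path through W8: 15 weeks (earliest finish 15, latest finish 19).
Float = 19 − 15 = 4.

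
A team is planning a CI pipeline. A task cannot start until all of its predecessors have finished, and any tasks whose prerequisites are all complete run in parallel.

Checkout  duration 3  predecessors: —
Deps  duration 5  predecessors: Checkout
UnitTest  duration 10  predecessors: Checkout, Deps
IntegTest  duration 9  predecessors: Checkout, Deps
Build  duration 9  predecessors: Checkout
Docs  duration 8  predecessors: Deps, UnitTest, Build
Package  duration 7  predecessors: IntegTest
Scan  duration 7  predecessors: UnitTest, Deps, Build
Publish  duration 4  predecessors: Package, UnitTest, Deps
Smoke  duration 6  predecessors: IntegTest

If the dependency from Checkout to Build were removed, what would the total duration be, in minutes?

With the dependency in place, Checkout→Deps→IntegTest→Package→Publish = 3+5+9+7+4 = 28 sets the finish at 28 minutes.
Without Checkout→Build, Build's earliest start moves from 3 to 0.
New critical path: Checkout→Deps→IntegTest→Package→Publish = 3+5+9+7+4 = 28 ⇒ 28 minutes.

28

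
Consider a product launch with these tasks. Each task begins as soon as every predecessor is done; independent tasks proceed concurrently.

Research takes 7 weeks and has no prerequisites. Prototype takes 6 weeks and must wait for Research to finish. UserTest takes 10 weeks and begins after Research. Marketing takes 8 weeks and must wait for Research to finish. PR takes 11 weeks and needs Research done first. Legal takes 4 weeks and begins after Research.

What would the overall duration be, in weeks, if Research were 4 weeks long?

Baseline: Research→PR = 7+11 = 18 → 18 weeks.
Research lies on that path, so at 4 weeks the path becomes 15 weeks.
The critical path is still Research→PR; finish is now 15 weeks.

15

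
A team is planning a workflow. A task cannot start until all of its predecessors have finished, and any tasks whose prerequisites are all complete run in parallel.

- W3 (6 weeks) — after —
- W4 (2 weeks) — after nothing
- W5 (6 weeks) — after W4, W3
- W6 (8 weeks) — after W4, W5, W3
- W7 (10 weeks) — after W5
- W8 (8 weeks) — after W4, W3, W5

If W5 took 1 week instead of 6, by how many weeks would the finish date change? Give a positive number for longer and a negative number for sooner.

-5

Baseline: W3→W5→W7 = 6+6+10 = 22 → 22 weeks.
W5 lies on that path, so at 1 week the path becomes 17 weeks.
The critical path is still W3→W5→W7; finish is now 17 weeks.
Change in finish: 17 − 22 = -5 weeks.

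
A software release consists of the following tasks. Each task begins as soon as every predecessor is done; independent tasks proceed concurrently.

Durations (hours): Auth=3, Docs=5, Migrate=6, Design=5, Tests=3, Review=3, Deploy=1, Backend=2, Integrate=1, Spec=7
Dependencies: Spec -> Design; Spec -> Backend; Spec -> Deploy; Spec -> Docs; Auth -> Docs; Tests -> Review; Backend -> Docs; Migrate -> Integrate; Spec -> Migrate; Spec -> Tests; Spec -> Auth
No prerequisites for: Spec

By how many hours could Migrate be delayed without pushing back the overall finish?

Critical path: Spec→Auth→Docs = 7+3+5 = 15, so the finish is 15 hours.
Migrate finishes as early as 13 and must finish by 14.
So Migrate can slip 14 − 13 = 1 hour.

1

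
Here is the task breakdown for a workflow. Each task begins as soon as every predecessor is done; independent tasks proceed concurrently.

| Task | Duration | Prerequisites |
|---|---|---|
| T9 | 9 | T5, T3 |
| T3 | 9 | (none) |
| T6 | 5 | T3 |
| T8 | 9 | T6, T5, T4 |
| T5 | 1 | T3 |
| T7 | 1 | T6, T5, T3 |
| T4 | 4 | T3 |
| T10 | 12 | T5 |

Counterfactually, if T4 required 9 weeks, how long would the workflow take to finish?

As given, the longest chain is T3→T6→T8 = 9+5+9 = 23, so the finish is 23 weeks.
T4 is off the critical path — its longest chain is 22 weeks, giving 1 of slack.
New critical path: T3→T4→T8 = 9+9+9 = 27 ⇒ 27 weeks.

27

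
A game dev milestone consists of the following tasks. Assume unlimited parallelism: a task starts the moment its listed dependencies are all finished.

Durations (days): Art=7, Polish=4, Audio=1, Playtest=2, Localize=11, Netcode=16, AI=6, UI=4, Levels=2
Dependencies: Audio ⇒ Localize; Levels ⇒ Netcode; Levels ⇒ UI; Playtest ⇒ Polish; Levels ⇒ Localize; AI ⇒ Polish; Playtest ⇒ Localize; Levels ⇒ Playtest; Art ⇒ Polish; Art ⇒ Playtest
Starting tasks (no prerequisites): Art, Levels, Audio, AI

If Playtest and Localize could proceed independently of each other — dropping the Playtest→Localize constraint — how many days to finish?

18

Original critical path: Art→Playtest→Localize = 7+2+11 = 20 ⇒ 20 days.
Without Playtest→Localize, Localize's earliest start moves from 9 to 2.
The longest chain is now Levels→Netcode = 2+16 = 18, so the game dev milestone takes 18 days.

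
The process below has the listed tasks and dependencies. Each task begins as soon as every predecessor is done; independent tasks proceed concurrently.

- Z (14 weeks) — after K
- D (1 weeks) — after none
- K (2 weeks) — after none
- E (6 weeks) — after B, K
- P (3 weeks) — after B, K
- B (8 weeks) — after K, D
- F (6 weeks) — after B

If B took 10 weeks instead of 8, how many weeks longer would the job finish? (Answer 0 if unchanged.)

Actual critical path: K→B→F = 2+8+6 = 16 ⇒ 16 weeks.
B is on the critical path; changing it to 10 makes that path 18 weeks.
No other chain overtakes it, so the finish is 18 weeks.
Change in finish: 18 − 16 = +2 weeks.

2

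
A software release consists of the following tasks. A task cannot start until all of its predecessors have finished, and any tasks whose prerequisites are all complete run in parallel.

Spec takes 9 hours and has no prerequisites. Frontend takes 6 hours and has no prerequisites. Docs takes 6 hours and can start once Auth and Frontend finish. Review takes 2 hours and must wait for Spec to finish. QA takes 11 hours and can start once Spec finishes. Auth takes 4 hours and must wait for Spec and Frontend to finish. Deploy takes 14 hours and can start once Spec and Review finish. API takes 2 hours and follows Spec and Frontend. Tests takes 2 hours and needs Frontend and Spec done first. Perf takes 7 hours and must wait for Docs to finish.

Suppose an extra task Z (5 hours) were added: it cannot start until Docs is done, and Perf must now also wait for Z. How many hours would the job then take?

31

Originally the job takes 26 hours.
With Z inserted, Perf now waits for max(Docs, Z).
New critical path: Spec→Auth→Docs→Z→Perf = 9+4+6+5+7 = 31 ⇒ 31 hours.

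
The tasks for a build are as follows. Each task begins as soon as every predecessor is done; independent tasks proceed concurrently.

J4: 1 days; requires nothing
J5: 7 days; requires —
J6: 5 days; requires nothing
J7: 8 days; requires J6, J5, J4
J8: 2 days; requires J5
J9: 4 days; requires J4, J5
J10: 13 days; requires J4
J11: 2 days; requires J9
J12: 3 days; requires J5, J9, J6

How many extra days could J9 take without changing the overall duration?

The longest chain is J5→J7 = 7+8 = 15; overall finish 15 days.
J9 finishes as early as 11 and must finish by 12.
Slack of J9 = 8 − 7 = 1 day.

1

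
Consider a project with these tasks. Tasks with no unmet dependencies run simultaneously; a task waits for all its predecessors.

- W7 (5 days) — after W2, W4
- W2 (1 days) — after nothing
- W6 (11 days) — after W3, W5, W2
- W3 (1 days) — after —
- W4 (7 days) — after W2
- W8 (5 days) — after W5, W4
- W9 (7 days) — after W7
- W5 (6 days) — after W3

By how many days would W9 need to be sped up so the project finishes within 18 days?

Current finish: 20 days; target: 18.
W9 is on every critical path, so each day cut from W9 cuts the finish by one (this holds down to a finish of 18).
Need 20 − 18 = 2 days off W9 → W9 becomes 5 days, finish becomes 18.

2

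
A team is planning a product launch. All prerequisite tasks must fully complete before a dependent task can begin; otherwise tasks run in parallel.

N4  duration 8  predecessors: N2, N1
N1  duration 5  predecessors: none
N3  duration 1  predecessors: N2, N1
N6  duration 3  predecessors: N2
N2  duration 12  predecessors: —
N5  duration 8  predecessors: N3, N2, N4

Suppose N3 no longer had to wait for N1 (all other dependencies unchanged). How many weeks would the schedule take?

28

Original critical path: N2→N4→N5 = 12+8+8 = 28 ⇒ 28 weeks.
Dropping N1→N3 doesn't change N3's earliest start (12); another predecessor still binds.
New critical path: N2→N4→N5 = 12+8+8 = 28 ⇒ 28 weeks.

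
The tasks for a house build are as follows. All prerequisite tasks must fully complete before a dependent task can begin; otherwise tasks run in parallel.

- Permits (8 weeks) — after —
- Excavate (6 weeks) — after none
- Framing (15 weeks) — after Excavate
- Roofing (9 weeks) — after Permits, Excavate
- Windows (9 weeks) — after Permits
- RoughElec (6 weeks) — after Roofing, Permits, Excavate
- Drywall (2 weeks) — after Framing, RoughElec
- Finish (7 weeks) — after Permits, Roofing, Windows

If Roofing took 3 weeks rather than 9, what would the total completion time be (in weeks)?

Critical path before the change: Permits→Roofing→RoughElec→Drywall = 8+9+6+2 = 25 giving 25 weeks.
Since Roofing is critical, the -6 change carries straight to that chain (now 19 weeks).
The binding chain switches to Permits→Windows→Finish = 8+9+7 = 24; finish 24 weeks.

24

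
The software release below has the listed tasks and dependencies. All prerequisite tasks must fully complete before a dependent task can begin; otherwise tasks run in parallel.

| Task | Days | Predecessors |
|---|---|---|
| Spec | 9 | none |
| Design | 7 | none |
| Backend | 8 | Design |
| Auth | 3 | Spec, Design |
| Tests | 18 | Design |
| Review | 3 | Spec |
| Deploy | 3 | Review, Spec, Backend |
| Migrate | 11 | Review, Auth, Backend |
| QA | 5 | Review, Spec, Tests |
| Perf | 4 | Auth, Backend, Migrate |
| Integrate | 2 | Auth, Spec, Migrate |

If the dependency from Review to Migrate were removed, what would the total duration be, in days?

Original critical path: Design→Backend→Migrate→Perf = 7+8+11+4 = 30 ⇒ 30 days.
Dropping Review→Migrate doesn't change Migrate's earliest start (15); another predecessor still binds.
After: Design→Backend→Migrate→Perf = 7+8+11+4 = 30 → 30 days.

30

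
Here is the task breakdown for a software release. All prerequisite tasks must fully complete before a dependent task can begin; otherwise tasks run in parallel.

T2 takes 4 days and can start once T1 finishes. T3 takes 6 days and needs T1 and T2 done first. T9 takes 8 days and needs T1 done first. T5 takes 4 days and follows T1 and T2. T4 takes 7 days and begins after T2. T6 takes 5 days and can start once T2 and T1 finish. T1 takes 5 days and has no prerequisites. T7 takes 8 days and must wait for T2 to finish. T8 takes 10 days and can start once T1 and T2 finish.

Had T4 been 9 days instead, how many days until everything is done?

19

Actual critical path: T1→T2→T8 = 5+4+10 = 19 ⇒ 19 days.
T4 is off the critical path — its longest chain is 16 days, giving 3 of slack.
No other chain overtakes it, so the finish is 19 days.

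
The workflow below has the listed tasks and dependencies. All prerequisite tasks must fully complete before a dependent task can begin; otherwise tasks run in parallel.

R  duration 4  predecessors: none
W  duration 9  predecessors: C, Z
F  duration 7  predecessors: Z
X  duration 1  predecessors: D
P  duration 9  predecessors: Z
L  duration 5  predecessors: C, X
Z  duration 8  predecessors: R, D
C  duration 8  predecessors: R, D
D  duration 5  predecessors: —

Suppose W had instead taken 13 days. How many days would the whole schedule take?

Critical path before the change: D→C→W = 5+8+9 = 22 giving 22 days.
Since W is critical, the +4 change carries straight to that chain (now 26 days).
No other chain overtakes it, so the finish is 26 days.

26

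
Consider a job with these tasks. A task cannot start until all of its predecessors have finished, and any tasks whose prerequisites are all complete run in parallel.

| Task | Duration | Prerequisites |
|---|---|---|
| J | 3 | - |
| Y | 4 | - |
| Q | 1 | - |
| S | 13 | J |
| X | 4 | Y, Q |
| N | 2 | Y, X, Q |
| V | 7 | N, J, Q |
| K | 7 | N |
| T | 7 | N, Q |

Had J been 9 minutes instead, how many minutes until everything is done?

22

Baseline: Y→X→N→V = 4+4+2+7 = 17 → 17 minutes.
J has 1 minute of float (longest path through it is 16).
Now J→S = 9+13 = 22 is longest, so the finish becomes 22 minutes.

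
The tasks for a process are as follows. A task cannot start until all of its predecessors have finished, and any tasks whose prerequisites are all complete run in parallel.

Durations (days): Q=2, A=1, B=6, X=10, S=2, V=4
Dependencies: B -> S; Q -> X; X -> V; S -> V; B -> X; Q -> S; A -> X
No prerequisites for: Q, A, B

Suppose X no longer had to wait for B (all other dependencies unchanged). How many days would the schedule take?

With the dependency in place, B→X→V = 6+10+4 = 20 sets the finish at 20 days.
Without B→X, X's earliest start moves from 6 to 2.
New critical path: Q→X→V = 2+10+4 = 16 ⇒ 16 days.

16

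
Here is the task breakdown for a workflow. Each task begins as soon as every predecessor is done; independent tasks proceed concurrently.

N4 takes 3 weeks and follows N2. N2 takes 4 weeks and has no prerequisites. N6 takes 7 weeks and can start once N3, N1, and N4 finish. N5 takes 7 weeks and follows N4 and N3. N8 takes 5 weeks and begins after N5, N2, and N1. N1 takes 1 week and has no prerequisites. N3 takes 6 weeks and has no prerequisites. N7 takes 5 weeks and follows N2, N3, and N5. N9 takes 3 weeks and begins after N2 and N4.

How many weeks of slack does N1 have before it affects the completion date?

Critical path: N2→N4→N5→N7 = 4+3+7+5 = 19, so the finish is 19 weeks.
The longest chain containing N1 totals 8 weeks.
Slack of N1 = 11 − 0 = 11 weeks.

11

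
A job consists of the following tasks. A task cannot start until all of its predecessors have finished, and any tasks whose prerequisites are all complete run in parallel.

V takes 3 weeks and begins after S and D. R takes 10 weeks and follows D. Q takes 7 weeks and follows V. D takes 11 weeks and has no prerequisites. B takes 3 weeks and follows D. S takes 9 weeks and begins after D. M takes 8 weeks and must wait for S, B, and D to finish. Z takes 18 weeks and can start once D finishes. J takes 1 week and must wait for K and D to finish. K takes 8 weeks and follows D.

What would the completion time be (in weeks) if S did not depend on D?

Before: longest chain D→S→V→Q = 11+9+3+7 = 30, finish 30.
Without D→S, S's earliest start moves from 11 to 0.
New critical path: D→Z = 11+18 = 29 ⇒ 29 weeks.

29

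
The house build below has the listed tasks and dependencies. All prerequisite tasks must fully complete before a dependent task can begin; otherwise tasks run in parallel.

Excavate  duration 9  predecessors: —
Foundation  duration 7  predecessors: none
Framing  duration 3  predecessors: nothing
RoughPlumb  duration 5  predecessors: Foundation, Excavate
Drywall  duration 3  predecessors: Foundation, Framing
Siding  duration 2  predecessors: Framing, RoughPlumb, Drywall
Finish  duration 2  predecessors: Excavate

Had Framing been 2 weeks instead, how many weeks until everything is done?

16

As given, the longest chain is Excavate→RoughPlumb→Siding = 9+5+2 = 16, so the finish is 16 weeks.
Framing has 8 weeks of float (longest path through it is 8).
The critical path is still Excavate→RoughPlumb→Siding; finish is now 16 weeks.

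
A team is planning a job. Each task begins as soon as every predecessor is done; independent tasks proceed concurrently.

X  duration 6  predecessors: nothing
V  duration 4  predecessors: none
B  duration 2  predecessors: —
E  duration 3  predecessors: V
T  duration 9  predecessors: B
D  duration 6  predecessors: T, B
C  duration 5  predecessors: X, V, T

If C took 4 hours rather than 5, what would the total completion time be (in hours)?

17

The binding path is B→T→D = 2+9+6 = 17; finish at 17 hours.
C is off the critical path — its longest chain is 16 hours, giving 1 of slack.
No other chain overtakes it, so the finish is 17 hours.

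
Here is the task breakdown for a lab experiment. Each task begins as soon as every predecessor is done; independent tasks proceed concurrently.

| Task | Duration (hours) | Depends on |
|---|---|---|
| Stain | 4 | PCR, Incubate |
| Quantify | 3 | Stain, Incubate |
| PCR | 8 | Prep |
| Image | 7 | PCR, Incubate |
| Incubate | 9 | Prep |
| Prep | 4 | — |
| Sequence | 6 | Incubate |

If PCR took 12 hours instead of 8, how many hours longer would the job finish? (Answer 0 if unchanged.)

3

As given, the longest chain is Prep→Incubate→Image = 4+9+7 = 20, so the finish is 20 hours.
The longest path through PCR is only 19 hours, so PCR has float 1.
New critical path: Prep→PCR→Image = 4+12+7 = 23 ⇒ 23 hours.
Change in finish: 23 − 20 = +3 hours.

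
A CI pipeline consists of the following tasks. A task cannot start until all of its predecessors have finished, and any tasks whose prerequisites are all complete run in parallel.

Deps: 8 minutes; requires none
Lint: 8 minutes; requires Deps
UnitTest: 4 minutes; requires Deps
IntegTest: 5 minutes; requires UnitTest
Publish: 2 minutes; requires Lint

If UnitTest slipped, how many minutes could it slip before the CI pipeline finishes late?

The longest chain is Deps→Lint→Publish = 8+8+2 = 18; overall finish 18 minutes.
Longest path through UnitTest: 17 minutes (earliest finish 12, latest finish 13).
Float = 18 − 17 = 1.

1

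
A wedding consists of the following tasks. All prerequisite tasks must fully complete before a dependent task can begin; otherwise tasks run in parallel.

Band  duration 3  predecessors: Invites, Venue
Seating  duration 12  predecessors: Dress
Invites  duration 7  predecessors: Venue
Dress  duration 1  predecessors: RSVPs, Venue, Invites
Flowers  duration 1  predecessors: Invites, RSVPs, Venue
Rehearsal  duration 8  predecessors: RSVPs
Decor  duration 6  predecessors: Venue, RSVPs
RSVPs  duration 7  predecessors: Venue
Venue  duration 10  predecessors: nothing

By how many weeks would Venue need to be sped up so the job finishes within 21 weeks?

Current finish: 30 weeks; target: 21.
Venue is on every critical path, so each week cut from Venue cuts the finish by one (this holds down to a finish of 21).
Need 30 − 21 = 9 weeks off Venue → Venue becomes 1 week, finish becomes 21.

9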